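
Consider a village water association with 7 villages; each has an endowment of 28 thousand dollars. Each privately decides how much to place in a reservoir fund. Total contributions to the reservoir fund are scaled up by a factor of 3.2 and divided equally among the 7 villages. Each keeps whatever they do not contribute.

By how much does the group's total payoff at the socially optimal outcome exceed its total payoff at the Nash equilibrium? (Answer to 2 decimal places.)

Each contributed unit returns 3.2/7 = 0.4571 to its contributor — below 1 — so contributing 0 is dominant for every player. At the Nash equilibrium everyone keeps their 28, and the group total is 7 × 28 = 196.
Each contributed unit returns 3.200 to the group as a whole (0.4571 to each of 7 players), which exceeds 1, so the social optimum is full contribution: group total = 3.200 × 196 = 627.20.
Efficiency loss = 627.20 − 196 = 431.20.

431.20 thousand dollars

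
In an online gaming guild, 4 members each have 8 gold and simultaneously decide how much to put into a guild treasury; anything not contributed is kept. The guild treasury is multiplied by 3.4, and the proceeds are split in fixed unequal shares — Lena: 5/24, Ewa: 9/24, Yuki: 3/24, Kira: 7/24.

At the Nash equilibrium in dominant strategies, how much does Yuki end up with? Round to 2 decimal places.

11.40 gold

Each unit j contributes comes back to j as 3.4 × (j's share), so j prefers to contribute only if that share exceeds 1/3.4 = 0.2941; otherwise keeping the unit dominates.
Ewa alone (share 9/24) is above the threshold, contributing 8; the remaining 3 contribute 0. Total contributed: 8.
Yuki keeps 8 and receives 3.4 × 8 × 3/24 = 3.40 from the guild treasury, for a payoff of 11.40.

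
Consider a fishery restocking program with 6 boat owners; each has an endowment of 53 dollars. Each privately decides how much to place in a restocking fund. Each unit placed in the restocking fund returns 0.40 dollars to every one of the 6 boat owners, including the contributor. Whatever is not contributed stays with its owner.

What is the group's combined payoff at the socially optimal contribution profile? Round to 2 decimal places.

Each contributed unit returns 2.400 to the group as a whole (0.40 to each of 6 players), which exceeds 1, so the social optimum is full contribution: group total = 2.400 × 318 = 763.20.

763.20 dollars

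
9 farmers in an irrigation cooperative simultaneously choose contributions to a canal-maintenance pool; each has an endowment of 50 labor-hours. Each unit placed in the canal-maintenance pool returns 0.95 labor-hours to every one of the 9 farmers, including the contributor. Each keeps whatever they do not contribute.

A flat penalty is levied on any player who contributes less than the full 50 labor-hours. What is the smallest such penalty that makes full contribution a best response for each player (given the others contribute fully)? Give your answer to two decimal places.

Given the others contribute fully, the best deviation is to contribute 0 (any partial contribution still incurs the fine and gives up units whose private return 0.95 is below 1).
Deviating from 50 to 0 saves 50 labor-hours but forfeits the deviator's share of the drop in the canal-maintenance pool: 0.95 × 50 = 47.50.
So the deviation gain is 50 − 47.50 = 2.50, and the fine must be at least 2.50 labor-hours to wipe it out.

2.50 labor-hours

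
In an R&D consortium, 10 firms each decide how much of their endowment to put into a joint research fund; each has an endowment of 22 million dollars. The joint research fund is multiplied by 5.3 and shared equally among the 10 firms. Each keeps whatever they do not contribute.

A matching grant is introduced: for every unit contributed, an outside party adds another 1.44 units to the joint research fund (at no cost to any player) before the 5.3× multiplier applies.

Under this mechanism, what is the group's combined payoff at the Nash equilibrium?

The effective private return per unit is now 5.3 × 2.44 / 10 = 1.2932 > 1, so every player's dominant strategy flips to full contribution.
At the Nash equilibrium everyone contributes 22. Group total payoff = 5.3 × 2.44 × 220 = 2845.04.

2845.04 million dollars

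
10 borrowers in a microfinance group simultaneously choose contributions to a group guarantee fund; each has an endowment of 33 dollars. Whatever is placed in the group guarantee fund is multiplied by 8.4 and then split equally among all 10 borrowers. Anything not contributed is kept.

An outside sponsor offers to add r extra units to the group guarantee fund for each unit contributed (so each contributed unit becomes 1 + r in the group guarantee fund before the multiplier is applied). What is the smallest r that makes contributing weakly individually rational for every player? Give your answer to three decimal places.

0.190

With matching at rate r, one contributed unit becomes (1 + r) in the group guarantee fund and returns 8.4 × (1 + r) / 10 to the contributor.
Setting this equal to 1: 1 + r = 10/8.4 = 1.1905.
So the minimum matching rate is r = 1.1905 − 1 = 0.190.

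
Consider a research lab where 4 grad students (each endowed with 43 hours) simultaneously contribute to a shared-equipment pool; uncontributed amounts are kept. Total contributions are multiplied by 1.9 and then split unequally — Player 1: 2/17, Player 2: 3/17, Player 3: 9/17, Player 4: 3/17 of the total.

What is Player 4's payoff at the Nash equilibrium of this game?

57.42 hours

Player j's private return per contributed unit is 1.9 × (j's share). Contributing is weakly dominant for j when that share is at least 1/1.9 = 0.5263, and contributing 0 is dominant otherwise.
Player 3 alone (share 9/17) is above the threshold, contributing 43; the remaining 3 contribute 0. Total contributed: 43.
Player 4 keeps 43 and receives 1.9 × 43 × 3/17 = 14.42 from the shared-equipment pool, for a payoff of 57.42.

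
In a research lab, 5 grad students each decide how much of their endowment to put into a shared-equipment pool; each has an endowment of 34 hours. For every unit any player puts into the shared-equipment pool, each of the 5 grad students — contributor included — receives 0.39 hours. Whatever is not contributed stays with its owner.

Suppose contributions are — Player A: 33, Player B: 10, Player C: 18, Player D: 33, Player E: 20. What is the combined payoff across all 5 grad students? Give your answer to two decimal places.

278.30 hours

Total contributed: 33 + 10 + 18 + 33 + 20 = 114; total kept: 5 × 34 − 114 = 56.
The shared-equipment pool pays out 0.39 × 5 × 114 = 222.30 in aggregate.
Group total = 56 + 222.30 = 278.30.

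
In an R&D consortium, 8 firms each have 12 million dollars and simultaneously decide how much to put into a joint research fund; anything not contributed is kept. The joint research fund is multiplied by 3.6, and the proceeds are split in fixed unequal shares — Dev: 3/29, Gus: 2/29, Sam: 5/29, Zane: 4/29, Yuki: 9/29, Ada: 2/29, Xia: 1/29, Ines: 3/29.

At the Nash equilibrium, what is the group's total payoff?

For player j, contributing a unit is worthwhile iff 3.6 × (j's share) ≥ 1, i.e. iff j's share is at least 0.2778.
Yuki alone (share 9/29) is above the threshold, contributing 12; the remaining 7 contribute 0. Total contributed: 12.
The joint research fund pays out 3.6 × 12 = 43.20 in total (split across the unequal shares, but the aggregate is all that matters for the group sum).
The 7 free-riders keep 12 each, adding 84. Group total = 84 + 43.20 = 127.20.

127.20 million dollars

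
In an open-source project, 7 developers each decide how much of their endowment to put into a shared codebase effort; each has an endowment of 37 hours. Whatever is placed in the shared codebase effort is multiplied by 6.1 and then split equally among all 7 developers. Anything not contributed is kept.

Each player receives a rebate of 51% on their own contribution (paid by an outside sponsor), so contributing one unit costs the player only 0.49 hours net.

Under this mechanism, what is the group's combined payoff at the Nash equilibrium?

The effective private return per unit is now (6.1/7) / 0.49 = 1.7784 > 1, so every player's dominant strategy flips to full contribution.
So the Nash equilibrium is full contribution by all 7; the group earns 7 × (37 × 0.51 + 6.1 × 37) = 1711.99.

1711.99 hours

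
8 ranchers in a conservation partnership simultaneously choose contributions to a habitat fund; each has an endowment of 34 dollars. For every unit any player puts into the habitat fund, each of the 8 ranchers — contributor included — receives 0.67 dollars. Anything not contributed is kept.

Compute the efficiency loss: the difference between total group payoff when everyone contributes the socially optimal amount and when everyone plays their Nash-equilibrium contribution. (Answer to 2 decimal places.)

1185.92 dollars

The private return per contributed unit is 0.67 < 1, so contributing 0 is dominant for every player. At the Nash equilibrium everyone keeps their 34, and the group total is 8 × 34 = 272.
Each contributed unit returns 5.360 to the group as a whole (0.67 to each of 8 players), which exceeds 1, so the social optimum is full contribution: group total = 5.360 × 272 = 1457.92.
Efficiency loss = 1457.92 − 272 = 1185.92.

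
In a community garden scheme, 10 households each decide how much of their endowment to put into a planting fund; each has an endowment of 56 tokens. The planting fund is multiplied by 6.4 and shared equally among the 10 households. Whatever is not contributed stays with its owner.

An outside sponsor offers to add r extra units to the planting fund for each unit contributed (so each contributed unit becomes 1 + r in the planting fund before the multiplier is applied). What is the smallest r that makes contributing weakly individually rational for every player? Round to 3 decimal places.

With matching at rate r, one contributed unit becomes (1 + r) in the planting fund and returns 6.4 × (1 + r) / 10 to the contributor.
Setting this equal to 1: 1 + r = 10/6.4 = 1.5625.
So the minimum matching rate is r = 1.5625 − 1 = 0.563.

0.563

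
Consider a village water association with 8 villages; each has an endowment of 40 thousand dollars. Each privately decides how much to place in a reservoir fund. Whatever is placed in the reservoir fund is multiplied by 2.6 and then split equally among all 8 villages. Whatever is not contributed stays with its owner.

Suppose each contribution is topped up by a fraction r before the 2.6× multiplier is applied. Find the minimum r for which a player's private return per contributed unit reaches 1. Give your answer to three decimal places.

With matching at rate r, one contributed unit becomes (1 + r) in the reservoir fund and returns 2.6 × (1 + r) / 8 to the contributor.
Setting this equal to 1: 1 + r = 8/2.6 = 3.0769.
So the minimum matching rate is r = 3.0769 − 1 = 2.077.

2.077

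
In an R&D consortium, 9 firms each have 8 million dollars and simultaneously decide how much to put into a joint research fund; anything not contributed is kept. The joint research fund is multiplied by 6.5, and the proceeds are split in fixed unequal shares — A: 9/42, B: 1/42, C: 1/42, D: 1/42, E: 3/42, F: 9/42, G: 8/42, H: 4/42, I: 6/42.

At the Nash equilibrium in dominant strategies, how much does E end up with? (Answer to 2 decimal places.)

19.14 million dollars

A player with share s gets back 6.5·s per unit contributed, so full contribution is dominant for anyone with s > 1/6.5 = 0.1538 and zero contribution is dominant for anyone below.
The shares above 0.1538 belong to A, F and G, contributing 8 each; the remaining 6 contribute 0. Total contributed: 24.
E keeps 8 and receives 6.5 × 24 × 3/42 = 11.14 from the joint research fund, for a payoff of 19.14.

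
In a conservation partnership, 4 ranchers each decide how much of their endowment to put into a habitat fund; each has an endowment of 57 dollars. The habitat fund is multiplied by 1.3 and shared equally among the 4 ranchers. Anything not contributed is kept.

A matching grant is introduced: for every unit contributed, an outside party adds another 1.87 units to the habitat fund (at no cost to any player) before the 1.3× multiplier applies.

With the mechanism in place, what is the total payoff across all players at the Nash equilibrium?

With the mechanism, a contributed unit returns 1.3 × 2.87 / 4 = 0.9328 per unit of net cost — still below 1 — so contributing 0 remains dominant for every player.
At the Nash equilibrium no one contributes; group total payoff = 4 × 57 = 228.

228.00 dollars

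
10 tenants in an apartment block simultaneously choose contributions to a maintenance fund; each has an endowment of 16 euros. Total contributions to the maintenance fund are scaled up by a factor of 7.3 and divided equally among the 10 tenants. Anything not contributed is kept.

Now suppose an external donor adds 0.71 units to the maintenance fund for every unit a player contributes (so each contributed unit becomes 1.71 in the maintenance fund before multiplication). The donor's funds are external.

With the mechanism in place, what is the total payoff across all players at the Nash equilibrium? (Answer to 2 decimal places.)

1997.28 euros

The effective private return per unit is now 7.3 × 1.71 / 10 = 1.2483 > 1, so every player's dominant strategy flips to full contribution.
So the Nash equilibrium is full contribution by all 10; the group earns 7.3 × 1.71 × 160 = 1997.28.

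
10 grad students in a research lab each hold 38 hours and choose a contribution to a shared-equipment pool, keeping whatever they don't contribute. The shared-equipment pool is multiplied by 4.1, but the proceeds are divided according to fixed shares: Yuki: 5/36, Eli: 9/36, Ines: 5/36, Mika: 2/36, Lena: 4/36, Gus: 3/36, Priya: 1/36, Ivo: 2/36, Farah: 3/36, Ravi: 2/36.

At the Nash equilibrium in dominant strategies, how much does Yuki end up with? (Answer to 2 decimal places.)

59.64 hours

For player j, contributing a unit is worthwhile iff 4.1 × (j's share) ≥ 1, i.e. iff j's share is at least 0.2439.
The only share above 0.2439 is Eli's 9/36, contributing 38; the remaining 9 contribute 0. Total contributed: 38.
Yuki keeps 38 and receives 4.1 × 38 × 5/36 = 21.64 from the shared-equipment pool, for a payoff of 59.64.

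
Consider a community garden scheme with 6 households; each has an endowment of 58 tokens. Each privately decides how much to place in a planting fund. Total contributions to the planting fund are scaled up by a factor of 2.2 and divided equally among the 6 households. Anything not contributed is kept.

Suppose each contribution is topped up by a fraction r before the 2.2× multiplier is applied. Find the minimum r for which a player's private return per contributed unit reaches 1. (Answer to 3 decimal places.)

With matching at rate r, one contributed unit becomes (1 + r) in the planting fund and returns 2.2 × (1 + r) / 6 to the contributor.
Setting this equal to 1: 1 + r = 6/2.2 = 2.7273.
So the minimum matching rate is r = 2.7273 − 1 = 1.727.

1.727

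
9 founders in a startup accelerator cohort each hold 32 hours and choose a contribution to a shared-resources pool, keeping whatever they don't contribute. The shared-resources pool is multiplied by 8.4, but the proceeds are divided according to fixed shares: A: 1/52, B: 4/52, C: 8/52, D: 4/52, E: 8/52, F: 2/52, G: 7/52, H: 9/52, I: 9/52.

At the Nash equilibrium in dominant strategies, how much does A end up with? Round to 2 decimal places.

Player j's private return per contributed unit is 8.4 × (j's share). Contributing is weakly dominant for j when that share is at least 1/8.4 = 0.1190, and contributing 0 is dominant otherwise.
The shares above 0.1190 belong to C, E, G, H and I, contributing 32 each; the remaining 4 contribute 0. Total contributed: 160.
A keeps 32 and receives 8.4 × 160 × 1/52 = 25.85 from the shared-resources pool, for a payoff of 57.85.

57.85 hours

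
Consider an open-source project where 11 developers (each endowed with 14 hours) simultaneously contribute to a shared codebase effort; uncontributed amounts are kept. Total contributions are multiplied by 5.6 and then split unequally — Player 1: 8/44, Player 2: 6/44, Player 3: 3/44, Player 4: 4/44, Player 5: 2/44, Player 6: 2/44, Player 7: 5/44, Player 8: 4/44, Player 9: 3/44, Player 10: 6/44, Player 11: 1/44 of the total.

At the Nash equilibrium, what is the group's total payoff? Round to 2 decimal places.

Each unit j contributes comes back to j as 5.6 × (j's share), so j prefers to contribute only if that share exceeds 1/5.6 = 0.1786; otherwise keeping the unit dominates.
The only share above 0.1786 is Player 1's 8/44, contributing 14; the remaining 10 contribute 0. Total contributed: 14.
The shared codebase effort pays out 5.6 × 14 = 78.40 in total (split across the unequal shares, but the aggregate is all that matters for the group sum).
The 10 free-riders keep 14 each, adding 140. Group total = 140 + 78.40 = 218.40.

218.40 hours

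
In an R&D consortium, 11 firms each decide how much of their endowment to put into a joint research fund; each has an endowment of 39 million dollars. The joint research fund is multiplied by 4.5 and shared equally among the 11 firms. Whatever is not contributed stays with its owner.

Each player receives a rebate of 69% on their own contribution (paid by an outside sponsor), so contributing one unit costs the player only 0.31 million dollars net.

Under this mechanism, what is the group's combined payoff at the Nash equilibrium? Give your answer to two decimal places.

The effective private return per unit is now (4.5/11) / 0.31 = 1.3196 > 1, so every player's dominant strategy flips to full contribution.
At the Nash equilibrium everyone contributes 39. Group total payoff = 11 × (39 × 0.69 + 4.5 × 39) = 2226.51.

2226.51 million dollars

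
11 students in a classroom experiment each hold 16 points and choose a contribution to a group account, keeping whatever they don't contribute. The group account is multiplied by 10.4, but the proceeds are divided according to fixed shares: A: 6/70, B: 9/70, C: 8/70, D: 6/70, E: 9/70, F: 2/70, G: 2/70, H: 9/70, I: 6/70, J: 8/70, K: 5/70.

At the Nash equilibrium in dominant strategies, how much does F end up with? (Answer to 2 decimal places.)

39.77 points

For player j, contributing a unit is worthwhile iff 10.4 × (j's share) ≥ 1, i.e. iff j's share is at least 0.0962.
The shares above 0.0962 belong to B, C, E, H and J, contributing 16 each; the remaining 6 contribute 0. Total contributed: 80.
F keeps 16 and receives 10.4 × 80 × 2/70 = 23.77 from the group account, for a payoff of 39.77.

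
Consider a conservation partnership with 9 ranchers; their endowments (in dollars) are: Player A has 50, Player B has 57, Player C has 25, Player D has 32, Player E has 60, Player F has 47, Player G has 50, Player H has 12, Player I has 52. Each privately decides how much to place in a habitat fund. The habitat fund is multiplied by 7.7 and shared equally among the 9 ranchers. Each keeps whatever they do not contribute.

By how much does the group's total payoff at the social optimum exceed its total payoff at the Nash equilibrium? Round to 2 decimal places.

2579.50 dollars

The private return per contributed unit is 7.7/9 = 0.8556 < 1 for every player regardless of endowment, so the Nash equilibrium is zero contribution and the group total is Σ E_j = 50 + 57 + 25 + 32 + 60 + 47 + 50 + 12 + 52 = 385.
Each contributed unit returns 7.700 to the group, so the social optimum is full contribution by everyone: group total = 7.700 × 385 = 2964.50.
Efficiency loss = (7.700 − 1) × 385 = 2579.50.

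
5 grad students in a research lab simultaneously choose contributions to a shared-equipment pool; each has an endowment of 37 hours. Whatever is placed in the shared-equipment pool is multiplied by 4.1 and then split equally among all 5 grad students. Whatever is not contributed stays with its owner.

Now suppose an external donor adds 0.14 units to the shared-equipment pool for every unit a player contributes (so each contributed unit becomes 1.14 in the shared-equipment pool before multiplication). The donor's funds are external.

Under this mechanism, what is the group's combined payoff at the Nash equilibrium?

185.00 hours

The effective private return is 4.1 × 1.14 / 5 = 0.9348, which is still under 1, so the mechanism doesn't change anyone's dominant strategy: zero contribution.
At the Nash equilibrium no one contributes; group total payoff = 5 × 37 = 185.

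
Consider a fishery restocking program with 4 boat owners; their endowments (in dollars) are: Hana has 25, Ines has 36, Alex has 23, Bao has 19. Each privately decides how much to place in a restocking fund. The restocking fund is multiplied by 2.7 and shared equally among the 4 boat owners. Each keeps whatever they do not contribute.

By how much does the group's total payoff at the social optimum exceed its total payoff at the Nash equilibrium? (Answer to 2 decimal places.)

175.10 dollars

The private return per contributed unit is 2.7/4 = 0.6750 < 1 for every player regardless of endowment, so the Nash equilibrium is zero contribution and the group total is Σ E_j = 25 + 36 + 23 + 19 = 103.
Each contributed unit returns 2.700 to the group, so the social optimum is full contribution by everyone: group total = 2.700 × 103 = 278.10.
Efficiency loss = (2.700 − 1) × 103 = 175.10.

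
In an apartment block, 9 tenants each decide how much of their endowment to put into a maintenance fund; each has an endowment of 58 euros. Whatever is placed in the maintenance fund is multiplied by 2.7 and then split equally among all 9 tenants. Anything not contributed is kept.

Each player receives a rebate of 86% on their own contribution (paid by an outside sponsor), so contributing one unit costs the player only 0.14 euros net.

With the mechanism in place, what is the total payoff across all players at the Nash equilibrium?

1858.32 euros

The effective private return per unit is now (2.7/9) / 0.14 = 2.1429 > 1, so every player's dominant strategy flips to full contribution.
So the Nash equilibrium is full contribution by all 9; the group earns 9 × (58 × 0.86 + 2.7 × 58) = 1858.32.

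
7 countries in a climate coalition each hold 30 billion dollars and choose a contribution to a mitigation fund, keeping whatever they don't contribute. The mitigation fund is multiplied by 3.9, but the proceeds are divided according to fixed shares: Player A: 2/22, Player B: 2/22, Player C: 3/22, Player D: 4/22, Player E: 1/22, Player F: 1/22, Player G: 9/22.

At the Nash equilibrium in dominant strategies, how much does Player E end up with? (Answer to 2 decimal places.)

35.32 billion dollars

Player j's private return per contributed unit is 3.9 × (j's share). Contributing is weakly dominant for j when that share is at least 1/3.9 = 0.2564, and contributing 0 is dominant otherwise.
Player G alone (share 9/22) is above the threshold, contributing 30; the remaining 6 contribute 0. Total contributed: 30.
Player E keeps 30 and receives 3.9 × 30 × 1/22 = 5.32 from the mitigation fund, for a payoff of 35.32.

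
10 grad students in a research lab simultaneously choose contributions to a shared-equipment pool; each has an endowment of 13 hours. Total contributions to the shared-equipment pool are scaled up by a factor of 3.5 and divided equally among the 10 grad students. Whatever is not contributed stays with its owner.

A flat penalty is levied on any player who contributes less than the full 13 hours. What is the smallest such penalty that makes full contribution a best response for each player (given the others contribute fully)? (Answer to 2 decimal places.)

Given the others contribute fully, the best deviation is to contribute 0 (any partial contribution still incurs the fine and gives up units whose private return 0.3500 is below 1).
Deviating from 13 to 0 saves 13 hours but forfeits the deviator's share of the drop in the shared-equipment pool: 3.5/10 × 13 = 4.55.
So the deviation gain is 13 − 4.55 = 8.45, and the fine must be at least 8.45 hours to wipe it out.

8.45 hours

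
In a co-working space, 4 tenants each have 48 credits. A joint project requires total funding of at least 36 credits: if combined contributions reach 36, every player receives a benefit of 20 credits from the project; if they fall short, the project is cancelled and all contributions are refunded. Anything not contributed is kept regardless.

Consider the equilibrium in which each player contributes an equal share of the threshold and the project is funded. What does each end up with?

Equal share of the threshold: 36/4 = 9.
At this profile no one gains by cutting their contribution: any cut drops the total below 36, the project is cancelled, contributions are refunded, and the deviator ends with 48, which is less than 48 − 9 + 20 = 59. Contributing more than 9 just wastes the excess. So contributing exactly 9 is a best response.
Each player's payoff: 48 − 9 + 20 = 59.

59 credits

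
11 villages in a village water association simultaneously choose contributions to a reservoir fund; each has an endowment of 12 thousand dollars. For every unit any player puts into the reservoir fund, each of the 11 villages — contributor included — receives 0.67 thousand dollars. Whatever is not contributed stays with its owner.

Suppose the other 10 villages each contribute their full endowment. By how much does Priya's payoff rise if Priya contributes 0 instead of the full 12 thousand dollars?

3.96 thousand dollars

Switching from a contribution of 12 to 0 lets Priya keep an extra 12 thousand dollars, but lowers the reservoir fund by 12, which costs Priya their own share of that drop: 0.67 × 12 = 8.04.
Net gain = 12 − 8.04 = 3.96. The private return per contributed unit (0.67) is below 1, so free-riding is indeed the best response regardless of what the others do.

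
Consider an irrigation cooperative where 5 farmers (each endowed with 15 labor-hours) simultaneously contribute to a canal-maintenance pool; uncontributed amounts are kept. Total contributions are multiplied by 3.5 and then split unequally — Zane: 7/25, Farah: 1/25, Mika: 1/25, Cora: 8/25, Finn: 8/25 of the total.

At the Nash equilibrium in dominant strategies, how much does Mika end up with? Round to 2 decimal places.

19.20 labor-hours

A player with share s gets back 3.5·s per unit contributed, so full contribution is dominant for anyone with s > 1/3.5 = 0.2857 and zero contribution is dominant for anyone below.
Cora and Finn clear that bar, contributing 15 each; the remaining 3 contribute 0. Total contributed: 30.
Mika keeps 15 and receives 3.5 × 30 × 1/25 = 4.20 from the canal-maintenance pool, for a payoff of 19.20.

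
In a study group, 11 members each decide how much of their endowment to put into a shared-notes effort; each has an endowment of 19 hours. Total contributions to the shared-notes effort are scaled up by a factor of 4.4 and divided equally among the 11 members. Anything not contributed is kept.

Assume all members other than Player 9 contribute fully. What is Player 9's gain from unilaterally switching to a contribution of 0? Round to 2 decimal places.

Switching from a contribution of 19 to 0 lets Player 9 keep an extra 19 hours, but lowers the shared-notes effort by 19, which costs Player 9 their own share of that drop: 4.4/11 × 19 = 7.60.
Net gain = 19 − 7.60 = 11.40. The private return per contributed unit (0.4000) is below 1, so free-riding is indeed the best response regardless of what the others do.

11.40 hours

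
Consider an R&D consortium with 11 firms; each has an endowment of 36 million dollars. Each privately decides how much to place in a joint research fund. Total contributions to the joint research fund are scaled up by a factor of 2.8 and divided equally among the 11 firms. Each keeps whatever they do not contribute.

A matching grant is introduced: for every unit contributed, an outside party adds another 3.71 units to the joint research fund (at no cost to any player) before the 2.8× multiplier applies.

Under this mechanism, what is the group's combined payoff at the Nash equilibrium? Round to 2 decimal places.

With the mechanism, a contributed unit returns 2.8 × 4.71 / 11 = 1.1989 per unit of net cost to the contributor — now above 1 — so contributing fully is weakly dominant for every player.
At the Nash equilibrium everyone contributes 36. Group total payoff = 2.8 × 4.71 × 396 = 5222.45.

5222.45 million dollars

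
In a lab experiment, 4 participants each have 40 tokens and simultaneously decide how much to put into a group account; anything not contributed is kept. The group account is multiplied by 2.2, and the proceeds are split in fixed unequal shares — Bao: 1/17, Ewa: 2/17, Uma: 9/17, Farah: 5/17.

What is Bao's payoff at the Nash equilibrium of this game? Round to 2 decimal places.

45.18 tokens

Each unit j contributes comes back to j as 2.2 × (j's share), so j prefers to contribute only if that share exceeds 1/2.2 = 0.4545; otherwise keeping the unit dominates.
Only Uma (9/17) clears that bar, contributing 40; the remaining 3 contribute 0. Total contributed: 40.
Bao keeps 40 and receives 2.2 × 40 × 1/17 = 5.18 from the group account, for a payoff of 45.18.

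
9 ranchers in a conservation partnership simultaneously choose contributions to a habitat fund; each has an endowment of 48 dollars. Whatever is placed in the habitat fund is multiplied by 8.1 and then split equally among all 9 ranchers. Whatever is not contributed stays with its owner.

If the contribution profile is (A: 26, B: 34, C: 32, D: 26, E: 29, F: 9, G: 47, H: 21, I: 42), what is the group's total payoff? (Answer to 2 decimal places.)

2320.60 dollars

Total contributed: 26 + 34 + 32 + 26 + 29 + 9 + 47 + 21 + 42 = 266; total kept: 9 × 48 − 266 = 166.
The habitat fund pays out 8.1 × 266 = 2154.60 in aggregate.
Group total = 166 + 2154.60 = 2320.60.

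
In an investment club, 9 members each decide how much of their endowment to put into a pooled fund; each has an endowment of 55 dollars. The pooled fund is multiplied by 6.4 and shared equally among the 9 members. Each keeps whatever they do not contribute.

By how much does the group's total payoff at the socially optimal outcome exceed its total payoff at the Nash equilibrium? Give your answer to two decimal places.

2673.00 dollars

Each contributed unit returns 6.4/9 = 0.7111 to its contributor — below 1 — so contributing 0 is dominant for every player. At the Nash equilibrium everyone keeps their 55, and the group total is 9 × 55 = 495.
Each contributed unit returns 6.400 to the group as a whole (0.7111 to each of 9 players), which exceeds 1, so the social optimum is full contribution: group total = 6.400 × 495 = 3168.00.
Efficiency loss = 3168.00 − 495 = 2673.00.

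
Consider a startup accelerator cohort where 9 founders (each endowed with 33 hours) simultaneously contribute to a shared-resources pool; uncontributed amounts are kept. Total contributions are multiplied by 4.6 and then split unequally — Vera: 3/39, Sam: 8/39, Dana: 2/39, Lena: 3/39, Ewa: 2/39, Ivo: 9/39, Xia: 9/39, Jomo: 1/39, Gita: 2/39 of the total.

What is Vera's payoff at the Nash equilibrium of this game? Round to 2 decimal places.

Player j's private return per contributed unit is 4.6 × (j's share). Contributing is weakly dominant for j when that share is at least 1/4.6 = 0.2174, and contributing 0 is dominant otherwise.
The shares above 0.2174 belong to Ivo and Xia, contributing 33 each; the remaining 7 contribute 0. Total contributed: 66.
Vera keeps 33 and receives 4.6 × 66 × 3/39 = 23.35 from the shared-resources pool, for a payoff of 56.35.

56.35 hours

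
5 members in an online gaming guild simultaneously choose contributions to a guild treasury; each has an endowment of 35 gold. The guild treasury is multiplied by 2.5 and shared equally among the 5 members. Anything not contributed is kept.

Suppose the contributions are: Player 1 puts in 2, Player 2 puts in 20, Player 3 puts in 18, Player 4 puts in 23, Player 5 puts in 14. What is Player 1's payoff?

71.50 gold

Total contributed: 2 + 20 + 18 + 23 + 14 = 77.
Each receives 2.5 × 77 / 5 = 38.50 from the guild treasury.
Player 1 keeps 35 − 2 = 33, so Player 1's payoff is 33 + 38.50 = 71.50.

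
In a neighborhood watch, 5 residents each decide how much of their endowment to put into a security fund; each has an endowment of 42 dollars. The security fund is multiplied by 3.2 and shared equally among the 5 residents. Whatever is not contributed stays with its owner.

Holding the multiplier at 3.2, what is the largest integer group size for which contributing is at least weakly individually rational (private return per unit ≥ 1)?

Private return per unit is 3.2/(group size), which is ≥ 1 whenever the group size is ≤ 3.2.
The largest such integer is 3.

3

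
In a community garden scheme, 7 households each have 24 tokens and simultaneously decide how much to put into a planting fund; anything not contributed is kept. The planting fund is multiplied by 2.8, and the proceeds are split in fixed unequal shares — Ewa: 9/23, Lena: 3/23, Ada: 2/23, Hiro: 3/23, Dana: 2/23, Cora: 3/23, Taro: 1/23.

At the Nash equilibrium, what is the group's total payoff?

211.20 tokens

Player j's private return per contributed unit is 2.8 × (j's share). Contributing is weakly dominant for j when that share is at least 1/2.8 = 0.3571, and contributing 0 is dominant otherwise.
Only Ewa (9/23) clears that bar, contributing 24; the remaining 6 contribute 0. Total contributed: 24.
The planting fund pays out 2.8 × 24 = 67.20 in total (split across the unequal shares, but the aggregate is all that matters for the group sum).
The 6 free-riders keep 24 each, adding 144. Group total = 144 + 67.20 = 211.20.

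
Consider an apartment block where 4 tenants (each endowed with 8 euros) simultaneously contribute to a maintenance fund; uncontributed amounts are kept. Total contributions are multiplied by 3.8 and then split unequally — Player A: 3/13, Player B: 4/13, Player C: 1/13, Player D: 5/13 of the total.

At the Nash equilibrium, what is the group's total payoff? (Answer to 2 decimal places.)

76.80 euros

A player with share s gets back 3.8·s per unit contributed, so full contribution is dominant for anyone with s > 1/3.8 = 0.2632 and zero contribution is dominant for anyone below.
Player B and Player D clear that bar, contributing 8 each; the remaining 2 contribute 0. Total contributed: 16.
The maintenance fund pays out 3.8 × 16 = 60.80 in total (split across the unequal shares, but the aggregate is all that matters for the group sum).
The 2 free-riders keep 8 each, adding 16. Group total = 16 + 60.80 = 76.80.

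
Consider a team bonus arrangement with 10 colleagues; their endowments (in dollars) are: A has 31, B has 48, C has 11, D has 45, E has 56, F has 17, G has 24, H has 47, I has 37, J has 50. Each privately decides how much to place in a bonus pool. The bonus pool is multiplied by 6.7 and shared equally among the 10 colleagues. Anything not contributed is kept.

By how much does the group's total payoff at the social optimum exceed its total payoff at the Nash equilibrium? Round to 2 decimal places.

2086.20 dollars

The private return per contributed unit is 6.7/10 = 0.6700 < 1 for every player regardless of endowment, so the Nash equilibrium is zero contribution and the group total is Σ E_j = 31 + 48 + 11 + 45 + 56 + 17 + 24 + 47 + 37 + 50 = 366.
Each contributed unit returns 6.700 to the group, so the social optimum is full contribution by everyone: group total = 6.700 × 366 = 2452.20.
Efficiency loss = (6.700 − 1) × 366 = 2086.20.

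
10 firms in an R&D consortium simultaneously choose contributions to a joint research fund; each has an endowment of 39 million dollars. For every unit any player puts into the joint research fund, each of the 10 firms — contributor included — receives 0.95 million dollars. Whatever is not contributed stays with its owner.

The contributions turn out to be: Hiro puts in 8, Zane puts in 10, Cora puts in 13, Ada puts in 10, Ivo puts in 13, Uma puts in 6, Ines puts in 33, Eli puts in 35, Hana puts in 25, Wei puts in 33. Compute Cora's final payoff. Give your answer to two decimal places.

202.70 million dollars

Total contributed: 8 + 10 + 13 + 10 + 13 + 6 + 33 + 35 + 25 + 33 = 186.
Each receives 0.95 × 186 = 176.70 from the joint research fund.
Cora keeps 39 − 13 = 26, so Cora's payoff is 26 + 176.70 = 202.70.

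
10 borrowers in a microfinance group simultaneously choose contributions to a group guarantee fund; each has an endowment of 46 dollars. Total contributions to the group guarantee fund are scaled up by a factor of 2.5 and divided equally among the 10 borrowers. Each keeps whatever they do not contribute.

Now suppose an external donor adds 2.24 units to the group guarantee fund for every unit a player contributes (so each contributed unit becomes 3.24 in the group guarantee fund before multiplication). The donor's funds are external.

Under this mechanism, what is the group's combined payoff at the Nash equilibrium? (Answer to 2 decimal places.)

460.00 dollars

The effective private return is 2.5 × 3.24 / 10 = 0.8100, which is still under 1, so the mechanism doesn't change anyone's dominant strategy: zero contribution.
Everyone keeps their endowment and the group total is 10 × 46 = 460.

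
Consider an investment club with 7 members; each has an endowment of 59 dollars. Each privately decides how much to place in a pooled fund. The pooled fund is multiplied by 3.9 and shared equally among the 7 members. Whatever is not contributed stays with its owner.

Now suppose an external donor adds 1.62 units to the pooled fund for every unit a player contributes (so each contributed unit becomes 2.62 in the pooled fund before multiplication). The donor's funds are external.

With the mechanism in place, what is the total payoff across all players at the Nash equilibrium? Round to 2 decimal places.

4220.03 dollars

The effective private return per unit is now 3.9 × 2.62 / 7 = 1.4597 > 1, so every player's dominant strategy flips to full contribution.
So the Nash equilibrium is full contribution by all 7; the group earns 3.9 × 2.62 × 413 = 4220.03.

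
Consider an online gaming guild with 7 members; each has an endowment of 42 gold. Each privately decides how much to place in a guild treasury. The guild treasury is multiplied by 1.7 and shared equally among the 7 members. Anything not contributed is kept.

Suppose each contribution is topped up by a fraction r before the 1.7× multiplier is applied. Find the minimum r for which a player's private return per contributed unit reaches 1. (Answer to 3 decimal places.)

3.118

With matching at rate r, one contributed unit becomes (1 + r) in the guild treasury and returns 1.7 × (1 + r) / 7 to the contributor.
Setting this equal to 1: 1 + r = 7/1.7 = 4.1176.
So the minimum matching rate is r = 4.1176 − 1 = 3.118.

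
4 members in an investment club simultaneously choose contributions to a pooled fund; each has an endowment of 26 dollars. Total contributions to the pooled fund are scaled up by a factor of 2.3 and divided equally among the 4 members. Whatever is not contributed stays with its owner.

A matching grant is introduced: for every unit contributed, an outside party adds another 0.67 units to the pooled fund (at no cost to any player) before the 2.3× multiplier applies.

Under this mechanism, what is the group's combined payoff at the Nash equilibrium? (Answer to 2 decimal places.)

104.00 dollars

Even with the mechanism, each unit contributed returns only 2.3 × 1.67 / 4 = 0.9603 per unit of net cost, so contributing nothing is still dominant.
At the Nash equilibrium no one contributes; group total payoff = 4 × 26 = 104.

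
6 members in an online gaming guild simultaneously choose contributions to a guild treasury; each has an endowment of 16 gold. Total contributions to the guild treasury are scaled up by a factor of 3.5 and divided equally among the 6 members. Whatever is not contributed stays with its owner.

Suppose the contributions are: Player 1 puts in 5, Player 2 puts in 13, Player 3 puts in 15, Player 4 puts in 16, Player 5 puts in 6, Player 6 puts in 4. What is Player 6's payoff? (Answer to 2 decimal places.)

Total contributed: 5 + 13 + 15 + 16 + 6 + 4 = 59.
Each receives 3.5 × 59 / 6 = 34.42 from the guild treasury.
Player 6 keeps 16 − 4 = 12, so Player 6's payoff is 12 + 34.42 = 46.42.

46.42 gold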